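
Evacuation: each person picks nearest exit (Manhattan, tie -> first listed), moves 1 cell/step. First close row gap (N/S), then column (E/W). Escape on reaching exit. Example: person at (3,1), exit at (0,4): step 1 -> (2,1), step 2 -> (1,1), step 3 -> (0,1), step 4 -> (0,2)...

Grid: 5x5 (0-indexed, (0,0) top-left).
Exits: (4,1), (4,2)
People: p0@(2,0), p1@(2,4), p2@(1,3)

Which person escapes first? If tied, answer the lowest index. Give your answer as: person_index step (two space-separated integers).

Step 1: p0:(2,0)->(3,0) | p1:(2,4)->(3,4) | p2:(1,3)->(2,3)
Step 2: p0:(3,0)->(4,0) | p1:(3,4)->(4,4) | p2:(2,3)->(3,3)
Step 3: p0:(4,0)->(4,1)->EXIT | p1:(4,4)->(4,3) | p2:(3,3)->(4,3)
Step 4: p0:escaped | p1:(4,3)->(4,2)->EXIT | p2:(4,3)->(4,2)->EXIT
Exit steps: [3, 4, 4]
First to escape: p0 at step 3

Answer: 0 3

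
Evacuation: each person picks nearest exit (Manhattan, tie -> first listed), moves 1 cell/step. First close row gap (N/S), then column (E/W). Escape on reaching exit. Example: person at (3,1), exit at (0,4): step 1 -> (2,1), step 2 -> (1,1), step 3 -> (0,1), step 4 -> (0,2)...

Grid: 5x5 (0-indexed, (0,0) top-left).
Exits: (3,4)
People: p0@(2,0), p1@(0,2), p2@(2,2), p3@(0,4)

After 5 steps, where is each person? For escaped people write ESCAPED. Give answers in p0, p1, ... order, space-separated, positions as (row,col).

Step 1: p0:(2,0)->(3,0) | p1:(0,2)->(1,2) | p2:(2,2)->(3,2) | p3:(0,4)->(1,4)
Step 2: p0:(3,0)->(3,1) | p1:(1,2)->(2,2) | p2:(3,2)->(3,3) | p3:(1,4)->(2,4)
Step 3: p0:(3,1)->(3,2) | p1:(2,2)->(3,2) | p2:(3,3)->(3,4)->EXIT | p3:(2,4)->(3,4)->EXIT
Step 4: p0:(3,2)->(3,3) | p1:(3,2)->(3,3) | p2:escaped | p3:escaped
Step 5: p0:(3,3)->(3,4)->EXIT | p1:(3,3)->(3,4)->EXIT | p2:escaped | p3:escaped

ESCAPED ESCAPED ESCAPED ESCAPED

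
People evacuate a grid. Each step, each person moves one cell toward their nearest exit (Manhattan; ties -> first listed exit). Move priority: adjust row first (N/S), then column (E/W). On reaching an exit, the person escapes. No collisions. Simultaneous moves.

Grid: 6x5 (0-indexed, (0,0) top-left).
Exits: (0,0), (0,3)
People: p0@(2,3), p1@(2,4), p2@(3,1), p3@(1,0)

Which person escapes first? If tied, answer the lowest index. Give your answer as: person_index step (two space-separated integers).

Step 1: p0:(2,3)->(1,3) | p1:(2,4)->(1,4) | p2:(3,1)->(2,1) | p3:(1,0)->(0,0)->EXIT
Step 2: p0:(1,3)->(0,3)->EXIT | p1:(1,4)->(0,4) | p2:(2,1)->(1,1) | p3:escaped
Step 3: p0:escaped | p1:(0,4)->(0,3)->EXIT | p2:(1,1)->(0,1) | p3:escaped
Step 4: p0:escaped | p1:escaped | p2:(0,1)->(0,0)->EXIT | p3:escaped
Exit steps: [2, 3, 4, 1]
First to escape: p3 at step 1

Answer: 3 1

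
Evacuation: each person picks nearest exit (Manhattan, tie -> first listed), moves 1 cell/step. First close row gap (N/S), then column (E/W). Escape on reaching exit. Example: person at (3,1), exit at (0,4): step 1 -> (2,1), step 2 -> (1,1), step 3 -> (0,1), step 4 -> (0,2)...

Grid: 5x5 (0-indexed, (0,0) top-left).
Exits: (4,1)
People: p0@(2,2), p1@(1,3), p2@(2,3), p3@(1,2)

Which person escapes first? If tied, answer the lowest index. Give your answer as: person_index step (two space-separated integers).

Answer: 0 3

Derivation:
Step 1: p0:(2,2)->(3,2) | p1:(1,3)->(2,3) | p2:(2,3)->(3,3) | p3:(1,2)->(2,2)
Step 2: p0:(3,2)->(4,2) | p1:(2,3)->(3,3) | p2:(3,3)->(4,3) | p3:(2,2)->(3,2)
Step 3: p0:(4,2)->(4,1)->EXIT | p1:(3,3)->(4,3) | p2:(4,3)->(4,2) | p3:(3,2)->(4,2)
Step 4: p0:escaped | p1:(4,3)->(4,2) | p2:(4,2)->(4,1)->EXIT | p3:(4,2)->(4,1)->EXIT
Step 5: p0:escaped | p1:(4,2)->(4,1)->EXIT | p2:escaped | p3:escaped
Exit steps: [3, 5, 4, 4]
First to escape: p0 at step 3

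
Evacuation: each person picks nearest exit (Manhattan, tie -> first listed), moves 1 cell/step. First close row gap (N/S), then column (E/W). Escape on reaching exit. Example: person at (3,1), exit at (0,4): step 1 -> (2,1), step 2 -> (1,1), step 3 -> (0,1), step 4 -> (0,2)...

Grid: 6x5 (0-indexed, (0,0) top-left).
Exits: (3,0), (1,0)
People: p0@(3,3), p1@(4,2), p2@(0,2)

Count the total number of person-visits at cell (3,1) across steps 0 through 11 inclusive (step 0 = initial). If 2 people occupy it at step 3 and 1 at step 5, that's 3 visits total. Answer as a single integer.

Answer: 2

Derivation:
Step 0: p0@(3,3) p1@(4,2) p2@(0,2) -> at (3,1): 0 [-], cum=0
Step 1: p0@(3,2) p1@(3,2) p2@(1,2) -> at (3,1): 0 [-], cum=0
Step 2: p0@(3,1) p1@(3,1) p2@(1,1) -> at (3,1): 2 [p0,p1], cum=2
Step 3: p0@ESC p1@ESC p2@ESC -> at (3,1): 0 [-], cum=2
Total visits = 2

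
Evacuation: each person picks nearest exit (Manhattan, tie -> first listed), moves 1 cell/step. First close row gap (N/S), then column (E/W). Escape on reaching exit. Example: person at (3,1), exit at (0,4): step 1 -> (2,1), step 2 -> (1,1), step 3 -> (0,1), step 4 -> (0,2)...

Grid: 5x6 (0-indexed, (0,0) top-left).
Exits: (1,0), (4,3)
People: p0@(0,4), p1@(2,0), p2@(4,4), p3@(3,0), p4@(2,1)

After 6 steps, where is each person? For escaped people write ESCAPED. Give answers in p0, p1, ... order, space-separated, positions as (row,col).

Step 1: p0:(0,4)->(1,4) | p1:(2,0)->(1,0)->EXIT | p2:(4,4)->(4,3)->EXIT | p3:(3,0)->(2,0) | p4:(2,1)->(1,1)
Step 2: p0:(1,4)->(1,3) | p1:escaped | p2:escaped | p3:(2,0)->(1,0)->EXIT | p4:(1,1)->(1,0)->EXIT
Step 3: p0:(1,3)->(1,2) | p1:escaped | p2:escaped | p3:escaped | p4:escaped
Step 4: p0:(1,2)->(1,1) | p1:escaped | p2:escaped | p3:escaped | p4:escaped
Step 5: p0:(1,1)->(1,0)->EXIT | p1:escaped | p2:escaped | p3:escaped | p4:escaped

ESCAPED ESCAPED ESCAPED ESCAPED ESCAPED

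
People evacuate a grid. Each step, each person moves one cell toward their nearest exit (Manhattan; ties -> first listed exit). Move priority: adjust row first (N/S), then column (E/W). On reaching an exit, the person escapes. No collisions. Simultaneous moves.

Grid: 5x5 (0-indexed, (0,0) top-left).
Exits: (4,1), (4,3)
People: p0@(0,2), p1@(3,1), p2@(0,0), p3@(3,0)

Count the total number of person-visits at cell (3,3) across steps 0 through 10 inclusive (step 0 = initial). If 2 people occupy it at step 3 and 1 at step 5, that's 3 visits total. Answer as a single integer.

Answer: 0

Derivation:
Step 0: p0@(0,2) p1@(3,1) p2@(0,0) p3@(3,0) -> at (3,3): 0 [-], cum=0
Step 1: p0@(1,2) p1@ESC p2@(1,0) p3@(4,0) -> at (3,3): 0 [-], cum=0
Step 2: p0@(2,2) p1@ESC p2@(2,0) p3@ESC -> at (3,3): 0 [-], cum=0
Step 3: p0@(3,2) p1@ESC p2@(3,0) p3@ESC -> at (3,3): 0 [-], cum=0
Step 4: p0@(4,2) p1@ESC p2@(4,0) p3@ESC -> at (3,3): 0 [-], cum=0
Step 5: p0@ESC p1@ESC p2@ESC p3@ESC -> at (3,3): 0 [-], cum=0
Total visits = 0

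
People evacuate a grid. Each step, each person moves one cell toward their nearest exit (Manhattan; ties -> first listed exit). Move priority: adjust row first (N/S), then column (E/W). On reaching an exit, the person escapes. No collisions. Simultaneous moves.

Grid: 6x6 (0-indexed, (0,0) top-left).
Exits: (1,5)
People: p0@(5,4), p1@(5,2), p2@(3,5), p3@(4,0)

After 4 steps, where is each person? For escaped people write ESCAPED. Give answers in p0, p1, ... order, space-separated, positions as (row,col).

Step 1: p0:(5,4)->(4,4) | p1:(5,2)->(4,2) | p2:(3,5)->(2,5) | p3:(4,0)->(3,0)
Step 2: p0:(4,4)->(3,4) | p1:(4,2)->(3,2) | p2:(2,5)->(1,5)->EXIT | p3:(3,0)->(2,0)
Step 3: p0:(3,4)->(2,4) | p1:(3,2)->(2,2) | p2:escaped | p3:(2,0)->(1,0)
Step 4: p0:(2,4)->(1,4) | p1:(2,2)->(1,2) | p2:escaped | p3:(1,0)->(1,1)

(1,4) (1,2) ESCAPED (1,1)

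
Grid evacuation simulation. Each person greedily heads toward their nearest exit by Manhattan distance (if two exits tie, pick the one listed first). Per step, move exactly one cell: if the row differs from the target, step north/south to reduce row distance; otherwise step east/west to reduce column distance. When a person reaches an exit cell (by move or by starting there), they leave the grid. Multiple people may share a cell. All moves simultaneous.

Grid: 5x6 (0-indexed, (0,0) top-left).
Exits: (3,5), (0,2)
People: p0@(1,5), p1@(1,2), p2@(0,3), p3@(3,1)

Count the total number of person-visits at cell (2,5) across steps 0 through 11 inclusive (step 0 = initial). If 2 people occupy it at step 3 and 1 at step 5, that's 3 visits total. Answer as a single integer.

Answer: 1

Derivation:
Step 0: p0@(1,5) p1@(1,2) p2@(0,3) p3@(3,1) -> at (2,5): 0 [-], cum=0
Step 1: p0@(2,5) p1@ESC p2@ESC p3@(3,2) -> at (2,5): 1 [p0], cum=1
Step 2: p0@ESC p1@ESC p2@ESC p3@(3,3) -> at (2,5): 0 [-], cum=1
Step 3: p0@ESC p1@ESC p2@ESC p3@(3,4) -> at (2,5): 0 [-], cum=1
Step 4: p0@ESC p1@ESC p2@ESC p3@ESC -> at (2,5): 0 [-], cum=1
Total visits = 1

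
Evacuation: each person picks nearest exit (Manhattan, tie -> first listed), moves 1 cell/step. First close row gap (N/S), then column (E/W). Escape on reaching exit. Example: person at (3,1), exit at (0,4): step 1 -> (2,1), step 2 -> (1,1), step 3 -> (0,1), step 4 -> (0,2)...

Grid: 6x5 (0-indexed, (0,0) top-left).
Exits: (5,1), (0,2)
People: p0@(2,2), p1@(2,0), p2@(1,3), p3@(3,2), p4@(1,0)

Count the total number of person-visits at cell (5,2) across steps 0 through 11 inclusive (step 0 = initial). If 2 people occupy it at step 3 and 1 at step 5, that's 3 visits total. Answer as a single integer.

Step 0: p0@(2,2) p1@(2,0) p2@(1,3) p3@(3,2) p4@(1,0) -> at (5,2): 0 [-], cum=0
Step 1: p0@(1,2) p1@(3,0) p2@(0,3) p3@(4,2) p4@(0,0) -> at (5,2): 0 [-], cum=0
Step 2: p0@ESC p1@(4,0) p2@ESC p3@(5,2) p4@(0,1) -> at (5,2): 1 [p3], cum=1
Step 3: p0@ESC p1@(5,0) p2@ESC p3@ESC p4@ESC -> at (5,2): 0 [-], cum=1
Step 4: p0@ESC p1@ESC p2@ESC p3@ESC p4@ESC -> at (5,2): 0 [-], cum=1
Total visits = 1

Answer: 1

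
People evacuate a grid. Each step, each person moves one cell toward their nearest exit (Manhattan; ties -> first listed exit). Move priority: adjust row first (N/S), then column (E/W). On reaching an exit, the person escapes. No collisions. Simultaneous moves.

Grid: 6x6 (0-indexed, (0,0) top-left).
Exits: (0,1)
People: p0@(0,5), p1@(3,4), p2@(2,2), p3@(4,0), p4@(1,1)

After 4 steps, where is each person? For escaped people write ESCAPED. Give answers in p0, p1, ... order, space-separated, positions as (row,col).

Step 1: p0:(0,5)->(0,4) | p1:(3,4)->(2,4) | p2:(2,2)->(1,2) | p3:(4,0)->(3,0) | p4:(1,1)->(0,1)->EXIT
Step 2: p0:(0,4)->(0,3) | p1:(2,4)->(1,4) | p2:(1,2)->(0,2) | p3:(3,0)->(2,0) | p4:escaped
Step 3: p0:(0,3)->(0,2) | p1:(1,4)->(0,4) | p2:(0,2)->(0,1)->EXIT | p3:(2,0)->(1,0) | p4:escaped
Step 4: p0:(0,2)->(0,1)->EXIT | p1:(0,4)->(0,3) | p2:escaped | p3:(1,0)->(0,0) | p4:escaped

ESCAPED (0,3) ESCAPED (0,0) ESCAPED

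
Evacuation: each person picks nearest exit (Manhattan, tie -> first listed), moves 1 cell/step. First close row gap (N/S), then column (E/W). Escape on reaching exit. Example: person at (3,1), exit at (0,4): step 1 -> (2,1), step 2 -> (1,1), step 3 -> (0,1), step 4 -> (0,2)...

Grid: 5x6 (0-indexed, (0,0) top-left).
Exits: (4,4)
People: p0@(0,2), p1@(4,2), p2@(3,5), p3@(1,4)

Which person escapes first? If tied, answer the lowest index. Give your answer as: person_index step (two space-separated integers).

Step 1: p0:(0,2)->(1,2) | p1:(4,2)->(4,3) | p2:(3,5)->(4,5) | p3:(1,4)->(2,4)
Step 2: p0:(1,2)->(2,2) | p1:(4,3)->(4,4)->EXIT | p2:(4,5)->(4,4)->EXIT | p3:(2,4)->(3,4)
Step 3: p0:(2,2)->(3,2) | p1:escaped | p2:escaped | p3:(3,4)->(4,4)->EXIT
Step 4: p0:(3,2)->(4,2) | p1:escaped | p2:escaped | p3:escaped
Step 5: p0:(4,2)->(4,3) | p1:escaped | p2:escaped | p3:escaped
Step 6: p0:(4,3)->(4,4)->EXIT | p1:escaped | p2:escaped | p3:escaped
Exit steps: [6, 2, 2, 3]
First to escape: p1 at step 2

Answer: 1 2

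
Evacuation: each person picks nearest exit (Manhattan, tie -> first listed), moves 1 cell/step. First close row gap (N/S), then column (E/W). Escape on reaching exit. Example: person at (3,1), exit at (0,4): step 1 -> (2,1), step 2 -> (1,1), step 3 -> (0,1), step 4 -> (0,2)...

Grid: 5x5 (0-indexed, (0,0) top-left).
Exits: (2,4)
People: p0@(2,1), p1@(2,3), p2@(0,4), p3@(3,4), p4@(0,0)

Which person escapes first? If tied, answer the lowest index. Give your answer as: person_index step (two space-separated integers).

Answer: 1 1

Derivation:
Step 1: p0:(2,1)->(2,2) | p1:(2,3)->(2,4)->EXIT | p2:(0,4)->(1,4) | p3:(3,4)->(2,4)->EXIT | p4:(0,0)->(1,0)
Step 2: p0:(2,2)->(2,3) | p1:escaped | p2:(1,4)->(2,4)->EXIT | p3:escaped | p4:(1,0)->(2,0)
Step 3: p0:(2,3)->(2,4)->EXIT | p1:escaped | p2:escaped | p3:escaped | p4:(2,0)->(2,1)
Step 4: p0:escaped | p1:escaped | p2:escaped | p3:escaped | p4:(2,1)->(2,2)
Step 5: p0:escaped | p1:escaped | p2:escaped | p3:escaped | p4:(2,2)->(2,3)
Step 6: p0:escaped | p1:escaped | p2:escaped | p3:escaped | p4:(2,3)->(2,4)->EXIT
Exit steps: [3, 1, 2, 1, 6]
First to escape: p1 at step 1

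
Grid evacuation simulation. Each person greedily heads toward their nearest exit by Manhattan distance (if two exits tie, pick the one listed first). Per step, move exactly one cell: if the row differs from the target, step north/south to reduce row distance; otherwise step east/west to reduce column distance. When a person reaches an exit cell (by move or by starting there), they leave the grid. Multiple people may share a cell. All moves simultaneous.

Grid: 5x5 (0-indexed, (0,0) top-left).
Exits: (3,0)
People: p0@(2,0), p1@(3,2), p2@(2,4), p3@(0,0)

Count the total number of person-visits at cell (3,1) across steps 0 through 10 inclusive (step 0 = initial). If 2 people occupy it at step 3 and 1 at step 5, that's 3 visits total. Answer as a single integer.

Step 0: p0@(2,0) p1@(3,2) p2@(2,4) p3@(0,0) -> at (3,1): 0 [-], cum=0
Step 1: p0@ESC p1@(3,1) p2@(3,4) p3@(1,0) -> at (3,1): 1 [p1], cum=1
Step 2: p0@ESC p1@ESC p2@(3,3) p3@(2,0) -> at (3,1): 0 [-], cum=1
Step 3: p0@ESC p1@ESC p2@(3,2) p3@ESC -> at (3,1): 0 [-], cum=1
Step 4: p0@ESC p1@ESC p2@(3,1) p3@ESC -> at (3,1): 1 [p2], cum=2
Step 5: p0@ESC p1@ESC p2@ESC p3@ESC -> at (3,1): 0 [-], cum=2
Total visits = 2

Answer: 2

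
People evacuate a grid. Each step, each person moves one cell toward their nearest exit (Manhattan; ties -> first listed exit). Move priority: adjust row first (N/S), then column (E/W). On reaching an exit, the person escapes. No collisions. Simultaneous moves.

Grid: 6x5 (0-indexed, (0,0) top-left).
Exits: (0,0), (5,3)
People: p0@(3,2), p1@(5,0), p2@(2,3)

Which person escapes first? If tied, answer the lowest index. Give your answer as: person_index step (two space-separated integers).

Answer: 0 3

Derivation:
Step 1: p0:(3,2)->(4,2) | p1:(5,0)->(5,1) | p2:(2,3)->(3,3)
Step 2: p0:(4,2)->(5,2) | p1:(5,1)->(5,2) | p2:(3,3)->(4,3)
Step 3: p0:(5,2)->(5,3)->EXIT | p1:(5,2)->(5,3)->EXIT | p2:(4,3)->(5,3)->EXIT
Exit steps: [3, 3, 3]
First to escape: p0 at step 3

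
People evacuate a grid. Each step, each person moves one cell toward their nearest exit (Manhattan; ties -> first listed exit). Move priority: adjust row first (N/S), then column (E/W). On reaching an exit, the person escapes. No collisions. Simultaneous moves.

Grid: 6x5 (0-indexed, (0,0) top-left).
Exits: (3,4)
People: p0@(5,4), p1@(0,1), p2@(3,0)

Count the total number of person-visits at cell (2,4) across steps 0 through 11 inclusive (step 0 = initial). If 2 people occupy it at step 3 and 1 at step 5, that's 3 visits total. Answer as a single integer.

Step 0: p0@(5,4) p1@(0,1) p2@(3,0) -> at (2,4): 0 [-], cum=0
Step 1: p0@(4,4) p1@(1,1) p2@(3,1) -> at (2,4): 0 [-], cum=0
Step 2: p0@ESC p1@(2,1) p2@(3,2) -> at (2,4): 0 [-], cum=0
Step 3: p0@ESC p1@(3,1) p2@(3,3) -> at (2,4): 0 [-], cum=0
Step 4: p0@ESC p1@(3,2) p2@ESC -> at (2,4): 0 [-], cum=0
Step 5: p0@ESC p1@(3,3) p2@ESC -> at (2,4): 0 [-], cum=0
Step 6: p0@ESC p1@ESC p2@ESC -> at (2,4): 0 [-], cum=0
Total visits = 0

Answer: 0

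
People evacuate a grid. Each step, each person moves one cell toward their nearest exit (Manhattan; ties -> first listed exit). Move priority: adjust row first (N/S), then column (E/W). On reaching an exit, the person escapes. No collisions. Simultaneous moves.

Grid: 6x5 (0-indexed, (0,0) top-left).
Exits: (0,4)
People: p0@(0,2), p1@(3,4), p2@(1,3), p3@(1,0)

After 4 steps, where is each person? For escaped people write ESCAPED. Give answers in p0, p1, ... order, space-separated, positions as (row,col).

Step 1: p0:(0,2)->(0,3) | p1:(3,4)->(2,4) | p2:(1,3)->(0,3) | p3:(1,0)->(0,0)
Step 2: p0:(0,3)->(0,4)->EXIT | p1:(2,4)->(1,4) | p2:(0,3)->(0,4)->EXIT | p3:(0,0)->(0,1)
Step 3: p0:escaped | p1:(1,4)->(0,4)->EXIT | p2:escaped | p3:(0,1)->(0,2)
Step 4: p0:escaped | p1:escaped | p2:escaped | p3:(0,2)->(0,3)

ESCAPED ESCAPED ESCAPED (0,3)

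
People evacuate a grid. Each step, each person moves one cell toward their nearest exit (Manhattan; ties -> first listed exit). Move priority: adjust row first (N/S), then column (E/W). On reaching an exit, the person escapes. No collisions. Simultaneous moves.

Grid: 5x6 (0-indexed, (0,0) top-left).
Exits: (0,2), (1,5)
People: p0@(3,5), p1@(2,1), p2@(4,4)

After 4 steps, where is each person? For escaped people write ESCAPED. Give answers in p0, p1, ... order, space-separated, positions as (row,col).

Step 1: p0:(3,5)->(2,5) | p1:(2,1)->(1,1) | p2:(4,4)->(3,4)
Step 2: p0:(2,5)->(1,5)->EXIT | p1:(1,1)->(0,1) | p2:(3,4)->(2,4)
Step 3: p0:escaped | p1:(0,1)->(0,2)->EXIT | p2:(2,4)->(1,4)
Step 4: p0:escaped | p1:escaped | p2:(1,4)->(1,5)->EXIT

ESCAPED ESCAPED ESCAPED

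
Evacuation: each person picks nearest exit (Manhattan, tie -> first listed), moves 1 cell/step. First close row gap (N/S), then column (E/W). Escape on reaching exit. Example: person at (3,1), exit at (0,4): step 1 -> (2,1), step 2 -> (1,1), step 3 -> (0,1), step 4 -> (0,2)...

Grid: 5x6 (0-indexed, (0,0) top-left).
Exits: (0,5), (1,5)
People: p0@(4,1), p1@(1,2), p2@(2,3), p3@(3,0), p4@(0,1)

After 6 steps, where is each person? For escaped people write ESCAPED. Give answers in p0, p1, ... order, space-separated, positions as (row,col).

Step 1: p0:(4,1)->(3,1) | p1:(1,2)->(1,3) | p2:(2,3)->(1,3) | p3:(3,0)->(2,0) | p4:(0,1)->(0,2)
Step 2: p0:(3,1)->(2,1) | p1:(1,3)->(1,4) | p2:(1,3)->(1,4) | p3:(2,0)->(1,0) | p4:(0,2)->(0,3)
Step 3: p0:(2,1)->(1,1) | p1:(1,4)->(1,5)->EXIT | p2:(1,4)->(1,5)->EXIT | p3:(1,0)->(1,1) | p4:(0,3)->(0,4)
Step 4: p0:(1,1)->(1,2) | p1:escaped | p2:escaped | p3:(1,1)->(1,2) | p4:(0,4)->(0,5)->EXIT
Step 5: p0:(1,2)->(1,3) | p1:escaped | p2:escaped | p3:(1,2)->(1,3) | p4:escaped
Step 6: p0:(1,3)->(1,4) | p1:escaped | p2:escaped | p3:(1,3)->(1,4) | p4:escaped

(1,4) ESCAPED ESCAPED (1,4) ESCAPED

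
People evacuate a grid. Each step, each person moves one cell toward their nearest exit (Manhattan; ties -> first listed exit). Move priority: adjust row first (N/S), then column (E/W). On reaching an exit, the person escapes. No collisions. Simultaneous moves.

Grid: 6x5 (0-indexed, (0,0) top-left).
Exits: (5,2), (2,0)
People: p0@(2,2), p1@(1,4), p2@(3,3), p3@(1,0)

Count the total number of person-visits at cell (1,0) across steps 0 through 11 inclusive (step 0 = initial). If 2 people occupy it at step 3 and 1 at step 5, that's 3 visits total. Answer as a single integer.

Answer: 1

Derivation:
Step 0: p0@(2,2) p1@(1,4) p2@(3,3) p3@(1,0) -> at (1,0): 1 [p3], cum=1
Step 1: p0@(2,1) p1@(2,4) p2@(4,3) p3@ESC -> at (1,0): 0 [-], cum=1
Step 2: p0@ESC p1@(2,3) p2@(5,3) p3@ESC -> at (1,0): 0 [-], cum=1
Step 3: p0@ESC p1@(2,2) p2@ESC p3@ESC -> at (1,0): 0 [-], cum=1
Step 4: p0@ESC p1@(2,1) p2@ESC p3@ESC -> at (1,0): 0 [-], cum=1
Step 5: p0@ESC p1@ESC p2@ESC p3@ESC -> at (1,0): 0 [-], cum=1
Total visits = 1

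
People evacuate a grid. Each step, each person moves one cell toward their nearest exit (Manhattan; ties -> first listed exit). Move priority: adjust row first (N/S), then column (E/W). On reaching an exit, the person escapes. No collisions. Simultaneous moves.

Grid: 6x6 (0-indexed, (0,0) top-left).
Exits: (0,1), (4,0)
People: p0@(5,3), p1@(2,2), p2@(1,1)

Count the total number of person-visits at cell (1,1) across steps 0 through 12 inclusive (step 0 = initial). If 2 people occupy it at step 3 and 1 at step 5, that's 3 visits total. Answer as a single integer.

Step 0: p0@(5,3) p1@(2,2) p2@(1,1) -> at (1,1): 1 [p2], cum=1
Step 1: p0@(4,3) p1@(1,2) p2@ESC -> at (1,1): 0 [-], cum=1
Step 2: p0@(4,2) p1@(0,2) p2@ESC -> at (1,1): 0 [-], cum=1
Step 3: p0@(4,1) p1@ESC p2@ESC -> at (1,1): 0 [-], cum=1
Step 4: p0@ESC p1@ESC p2@ESC -> at (1,1): 0 [-], cum=1
Total visits = 1

Answer: 1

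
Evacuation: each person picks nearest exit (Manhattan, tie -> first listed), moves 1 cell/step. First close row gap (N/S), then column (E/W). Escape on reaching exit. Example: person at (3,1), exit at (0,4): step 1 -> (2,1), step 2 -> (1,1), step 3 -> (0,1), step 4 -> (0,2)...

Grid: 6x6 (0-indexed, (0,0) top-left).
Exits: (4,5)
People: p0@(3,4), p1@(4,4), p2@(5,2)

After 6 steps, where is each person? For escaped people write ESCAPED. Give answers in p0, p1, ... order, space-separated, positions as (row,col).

Step 1: p0:(3,4)->(4,4) | p1:(4,4)->(4,5)->EXIT | p2:(5,2)->(4,2)
Step 2: p0:(4,4)->(4,5)->EXIT | p1:escaped | p2:(4,2)->(4,3)
Step 3: p0:escaped | p1:escaped | p2:(4,3)->(4,4)
Step 4: p0:escaped | p1:escaped | p2:(4,4)->(4,5)->EXIT

ESCAPED ESCAPED ESCAPED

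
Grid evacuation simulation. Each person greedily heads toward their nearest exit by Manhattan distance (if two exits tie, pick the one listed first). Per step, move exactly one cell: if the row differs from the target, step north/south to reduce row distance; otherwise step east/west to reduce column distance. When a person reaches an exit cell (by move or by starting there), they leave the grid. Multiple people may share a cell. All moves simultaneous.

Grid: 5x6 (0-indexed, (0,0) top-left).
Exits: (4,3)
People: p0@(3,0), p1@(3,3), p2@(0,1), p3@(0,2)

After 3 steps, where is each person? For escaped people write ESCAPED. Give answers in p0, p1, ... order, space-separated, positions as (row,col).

Step 1: p0:(3,0)->(4,0) | p1:(3,3)->(4,3)->EXIT | p2:(0,1)->(1,1) | p3:(0,2)->(1,2)
Step 2: p0:(4,0)->(4,1) | p1:escaped | p2:(1,1)->(2,1) | p3:(1,2)->(2,2)
Step 3: p0:(4,1)->(4,2) | p1:escaped | p2:(2,1)->(3,1) | p3:(2,2)->(3,2)

(4,2) ESCAPED (3,1) (3,2)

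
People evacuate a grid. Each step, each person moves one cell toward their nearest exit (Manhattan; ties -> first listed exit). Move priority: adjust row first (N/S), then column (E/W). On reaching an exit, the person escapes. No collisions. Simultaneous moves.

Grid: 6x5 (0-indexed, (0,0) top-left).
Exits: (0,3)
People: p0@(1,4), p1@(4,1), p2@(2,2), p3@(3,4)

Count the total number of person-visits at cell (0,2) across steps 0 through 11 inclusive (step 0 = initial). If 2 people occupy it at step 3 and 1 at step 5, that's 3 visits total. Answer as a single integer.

Step 0: p0@(1,4) p1@(4,1) p2@(2,2) p3@(3,4) -> at (0,2): 0 [-], cum=0
Step 1: p0@(0,4) p1@(3,1) p2@(1,2) p3@(2,4) -> at (0,2): 0 [-], cum=0
Step 2: p0@ESC p1@(2,1) p2@(0,2) p3@(1,4) -> at (0,2): 1 [p2], cum=1
Step 3: p0@ESC p1@(1,1) p2@ESC p3@(0,4) -> at (0,2): 0 [-], cum=1
Step 4: p0@ESC p1@(0,1) p2@ESC p3@ESC -> at (0,2): 0 [-], cum=1
Step 5: p0@ESC p1@(0,2) p2@ESC p3@ESC -> at (0,2): 1 [p1], cum=2
Step 6: p0@ESC p1@ESC p2@ESC p3@ESC -> at (0,2): 0 [-], cum=2
Total visits = 2

Answer: 2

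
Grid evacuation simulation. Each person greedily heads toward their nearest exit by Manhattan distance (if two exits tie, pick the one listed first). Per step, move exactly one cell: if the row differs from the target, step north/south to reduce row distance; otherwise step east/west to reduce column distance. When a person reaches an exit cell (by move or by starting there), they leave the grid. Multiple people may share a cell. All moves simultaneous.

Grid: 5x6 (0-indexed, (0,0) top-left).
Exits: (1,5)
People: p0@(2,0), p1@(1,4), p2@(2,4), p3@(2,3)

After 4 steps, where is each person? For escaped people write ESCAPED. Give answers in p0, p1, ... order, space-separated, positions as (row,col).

Step 1: p0:(2,0)->(1,0) | p1:(1,4)->(1,5)->EXIT | p2:(2,4)->(1,4) | p3:(2,3)->(1,3)
Step 2: p0:(1,0)->(1,1) | p1:escaped | p2:(1,4)->(1,5)->EXIT | p3:(1,3)->(1,4)
Step 3: p0:(1,1)->(1,2) | p1:escaped | p2:escaped | p3:(1,4)->(1,5)->EXIT
Step 4: p0:(1,2)->(1,3) | p1:escaped | p2:escaped | p3:escaped

(1,3) ESCAPED ESCAPED ESCAPED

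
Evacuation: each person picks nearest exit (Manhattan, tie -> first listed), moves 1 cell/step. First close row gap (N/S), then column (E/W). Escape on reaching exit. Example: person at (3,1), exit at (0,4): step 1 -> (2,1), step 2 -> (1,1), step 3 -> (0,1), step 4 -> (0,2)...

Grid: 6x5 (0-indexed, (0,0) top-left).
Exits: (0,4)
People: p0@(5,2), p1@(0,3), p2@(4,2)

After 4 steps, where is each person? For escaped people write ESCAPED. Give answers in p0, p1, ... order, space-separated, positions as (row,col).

Step 1: p0:(5,2)->(4,2) | p1:(0,3)->(0,4)->EXIT | p2:(4,2)->(3,2)
Step 2: p0:(4,2)->(3,2) | p1:escaped | p2:(3,2)->(2,2)
Step 3: p0:(3,2)->(2,2) | p1:escaped | p2:(2,2)->(1,2)
Step 4: p0:(2,2)->(1,2) | p1:escaped | p2:(1,2)->(0,2)

(1,2) ESCAPED (0,2)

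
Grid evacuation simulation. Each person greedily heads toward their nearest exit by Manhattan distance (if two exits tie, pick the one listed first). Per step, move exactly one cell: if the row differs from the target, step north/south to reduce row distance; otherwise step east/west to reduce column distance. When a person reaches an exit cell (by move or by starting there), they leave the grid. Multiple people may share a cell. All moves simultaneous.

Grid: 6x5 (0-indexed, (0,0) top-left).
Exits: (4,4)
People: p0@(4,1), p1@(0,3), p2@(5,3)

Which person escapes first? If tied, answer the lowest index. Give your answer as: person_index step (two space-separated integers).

Answer: 2 2

Derivation:
Step 1: p0:(4,1)->(4,2) | p1:(0,3)->(1,3) | p2:(5,3)->(4,3)
Step 2: p0:(4,2)->(4,3) | p1:(1,3)->(2,3) | p2:(4,3)->(4,4)->EXIT
Step 3: p0:(4,3)->(4,4)->EXIT | p1:(2,3)->(3,3) | p2:escaped
Step 4: p0:escaped | p1:(3,3)->(4,3) | p2:escaped
Step 5: p0:escaped | p1:(4,3)->(4,4)->EXIT | p2:escaped
Exit steps: [3, 5, 2]
First to escape: p2 at step 2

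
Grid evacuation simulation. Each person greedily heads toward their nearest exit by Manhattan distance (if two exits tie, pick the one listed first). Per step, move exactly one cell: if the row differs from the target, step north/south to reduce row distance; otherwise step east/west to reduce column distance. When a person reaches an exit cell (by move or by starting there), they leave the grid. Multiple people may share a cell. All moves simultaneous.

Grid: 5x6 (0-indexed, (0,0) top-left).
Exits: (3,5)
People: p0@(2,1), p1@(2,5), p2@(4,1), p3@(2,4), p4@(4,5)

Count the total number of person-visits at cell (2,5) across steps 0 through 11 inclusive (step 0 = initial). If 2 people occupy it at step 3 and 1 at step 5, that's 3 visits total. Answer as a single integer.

Answer: 1

Derivation:
Step 0: p0@(2,1) p1@(2,5) p2@(4,1) p3@(2,4) p4@(4,5) -> at (2,5): 1 [p1], cum=1
Step 1: p0@(3,1) p1@ESC p2@(3,1) p3@(3,4) p4@ESC -> at (2,5): 0 [-], cum=1
Step 2: p0@(3,2) p1@ESC p2@(3,2) p3@ESC p4@ESC -> at (2,5): 0 [-], cum=1
Step 3: p0@(3,3) p1@ESC p2@(3,3) p3@ESC p4@ESC -> at (2,5): 0 [-], cum=1
Step 4: p0@(3,4) p1@ESC p2@(3,4) p3@ESC p4@ESC -> at (2,5): 0 [-], cum=1
Step 5: p0@ESC p1@ESC p2@ESC p3@ESC p4@ESC -> at (2,5): 0 [-], cum=1
Total visits = 1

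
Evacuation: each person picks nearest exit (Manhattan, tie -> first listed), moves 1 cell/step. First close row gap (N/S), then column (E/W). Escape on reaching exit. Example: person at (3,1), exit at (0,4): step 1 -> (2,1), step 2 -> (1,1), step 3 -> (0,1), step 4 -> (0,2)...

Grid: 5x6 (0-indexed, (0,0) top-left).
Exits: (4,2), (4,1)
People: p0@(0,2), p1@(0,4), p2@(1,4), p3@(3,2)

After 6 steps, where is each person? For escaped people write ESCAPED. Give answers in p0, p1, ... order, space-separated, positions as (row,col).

Step 1: p0:(0,2)->(1,2) | p1:(0,4)->(1,4) | p2:(1,4)->(2,4) | p3:(3,2)->(4,2)->EXIT
Step 2: p0:(1,2)->(2,2) | p1:(1,4)->(2,4) | p2:(2,4)->(3,4) | p3:escaped
Step 3: p0:(2,2)->(3,2) | p1:(2,4)->(3,4) | p2:(3,4)->(4,4) | p3:escaped
Step 4: p0:(3,2)->(4,2)->EXIT | p1:(3,4)->(4,4) | p2:(4,4)->(4,3) | p3:escaped
Step 5: p0:escaped | p1:(4,4)->(4,3) | p2:(4,3)->(4,2)->EXIT | p3:escaped
Step 6: p0:escaped | p1:(4,3)->(4,2)->EXIT | p2:escaped | p3:escaped

ESCAPED ESCAPED ESCAPED ESCAPED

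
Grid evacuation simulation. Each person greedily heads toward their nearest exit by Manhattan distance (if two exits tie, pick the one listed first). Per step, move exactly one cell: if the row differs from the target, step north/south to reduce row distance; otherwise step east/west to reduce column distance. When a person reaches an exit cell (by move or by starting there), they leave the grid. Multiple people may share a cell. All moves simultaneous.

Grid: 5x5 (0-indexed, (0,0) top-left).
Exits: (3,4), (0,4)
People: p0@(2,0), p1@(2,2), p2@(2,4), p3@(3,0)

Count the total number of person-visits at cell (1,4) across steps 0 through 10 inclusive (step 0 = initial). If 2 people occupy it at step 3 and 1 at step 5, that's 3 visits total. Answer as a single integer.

Step 0: p0@(2,0) p1@(2,2) p2@(2,4) p3@(3,0) -> at (1,4): 0 [-], cum=0
Step 1: p0@(3,0) p1@(3,2) p2@ESC p3@(3,1) -> at (1,4): 0 [-], cum=0
Step 2: p0@(3,1) p1@(3,3) p2@ESC p3@(3,2) -> at (1,4): 0 [-], cum=0
Step 3: p0@(3,2) p1@ESC p2@ESC p3@(3,3) -> at (1,4): 0 [-], cum=0
Step 4: p0@(3,3) p1@ESC p2@ESC p3@ESC -> at (1,4): 0 [-], cum=0
Step 5: p0@ESC p1@ESC p2@ESC p3@ESC -> at (1,4): 0 [-], cum=0
Total visits = 0

Answer: 0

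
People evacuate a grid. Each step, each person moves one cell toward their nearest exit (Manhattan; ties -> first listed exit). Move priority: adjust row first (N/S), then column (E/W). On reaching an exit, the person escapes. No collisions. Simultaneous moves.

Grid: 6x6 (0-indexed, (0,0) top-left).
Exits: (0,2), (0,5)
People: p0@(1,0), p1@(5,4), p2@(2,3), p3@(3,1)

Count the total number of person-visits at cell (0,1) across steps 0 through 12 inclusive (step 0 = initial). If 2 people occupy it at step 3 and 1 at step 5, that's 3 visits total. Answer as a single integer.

Step 0: p0@(1,0) p1@(5,4) p2@(2,3) p3@(3,1) -> at (0,1): 0 [-], cum=0
Step 1: p0@(0,0) p1@(4,4) p2@(1,3) p3@(2,1) -> at (0,1): 0 [-], cum=0
Step 2: p0@(0,1) p1@(3,4) p2@(0,3) p3@(1,1) -> at (0,1): 1 [p0], cum=1
Step 3: p0@ESC p1@(2,4) p2@ESC p3@(0,1) -> at (0,1): 1 [p3], cum=2
Step 4: p0@ESC p1@(1,4) p2@ESC p3@ESC -> at (0,1): 0 [-], cum=2
Step 5: p0@ESC p1@(0,4) p2@ESC p3@ESC -> at (0,1): 0 [-], cum=2
Step 6: p0@ESC p1@ESC p2@ESC p3@ESC -> at (0,1): 0 [-], cum=2
Total visits = 2

Answer: 2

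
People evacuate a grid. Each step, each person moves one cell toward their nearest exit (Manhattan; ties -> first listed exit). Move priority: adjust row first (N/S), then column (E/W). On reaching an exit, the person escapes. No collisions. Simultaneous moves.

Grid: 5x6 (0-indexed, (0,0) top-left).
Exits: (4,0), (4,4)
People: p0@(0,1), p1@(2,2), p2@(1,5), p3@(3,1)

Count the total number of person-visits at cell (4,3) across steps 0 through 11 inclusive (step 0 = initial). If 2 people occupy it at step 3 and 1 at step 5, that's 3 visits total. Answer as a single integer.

Step 0: p0@(0,1) p1@(2,2) p2@(1,5) p3@(3,1) -> at (4,3): 0 [-], cum=0
Step 1: p0@(1,1) p1@(3,2) p2@(2,5) p3@(4,1) -> at (4,3): 0 [-], cum=0
Step 2: p0@(2,1) p1@(4,2) p2@(3,5) p3@ESC -> at (4,3): 0 [-], cum=0
Step 3: p0@(3,1) p1@(4,1) p2@(4,5) p3@ESC -> at (4,3): 0 [-], cum=0
Step 4: p0@(4,1) p1@ESC p2@ESC p3@ESC -> at (4,3): 0 [-], cum=0
Step 5: p0@ESC p1@ESC p2@ESC p3@ESC -> at (4,3): 0 [-], cum=0
Total visits = 0

Answer: 0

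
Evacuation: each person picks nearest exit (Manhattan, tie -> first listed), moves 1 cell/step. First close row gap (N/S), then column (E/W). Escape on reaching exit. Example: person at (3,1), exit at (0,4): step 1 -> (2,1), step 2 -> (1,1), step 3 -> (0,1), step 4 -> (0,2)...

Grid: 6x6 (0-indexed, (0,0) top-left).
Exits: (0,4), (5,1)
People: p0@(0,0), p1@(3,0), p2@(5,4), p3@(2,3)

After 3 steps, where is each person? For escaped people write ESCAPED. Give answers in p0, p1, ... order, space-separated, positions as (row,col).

Step 1: p0:(0,0)->(0,1) | p1:(3,0)->(4,0) | p2:(5,4)->(5,3) | p3:(2,3)->(1,3)
Step 2: p0:(0,1)->(0,2) | p1:(4,0)->(5,0) | p2:(5,3)->(5,2) | p3:(1,3)->(0,3)
Step 3: p0:(0,2)->(0,3) | p1:(5,0)->(5,1)->EXIT | p2:(5,2)->(5,1)->EXIT | p3:(0,3)->(0,4)->EXIT

(0,3) ESCAPED ESCAPED ESCAPED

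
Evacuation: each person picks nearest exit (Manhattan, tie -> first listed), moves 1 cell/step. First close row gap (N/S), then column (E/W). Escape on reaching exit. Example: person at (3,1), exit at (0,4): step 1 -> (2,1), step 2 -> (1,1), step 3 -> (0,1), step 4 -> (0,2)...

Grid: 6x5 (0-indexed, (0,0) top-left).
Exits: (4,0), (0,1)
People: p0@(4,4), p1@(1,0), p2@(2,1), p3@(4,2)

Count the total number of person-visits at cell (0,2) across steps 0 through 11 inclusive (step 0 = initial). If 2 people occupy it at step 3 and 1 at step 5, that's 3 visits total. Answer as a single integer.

Step 0: p0@(4,4) p1@(1,0) p2@(2,1) p3@(4,2) -> at (0,2): 0 [-], cum=0
Step 1: p0@(4,3) p1@(0,0) p2@(1,1) p3@(4,1) -> at (0,2): 0 [-], cum=0
Step 2: p0@(4,2) p1@ESC p2@ESC p3@ESC -> at (0,2): 0 [-], cum=0
Step 3: p0@(4,1) p1@ESC p2@ESC p3@ESC -> at (0,2): 0 [-], cum=0
Step 4: p0@ESC p1@ESC p2@ESC p3@ESC -> at (0,2): 0 [-], cum=0
Total visits = 0

Answer: 0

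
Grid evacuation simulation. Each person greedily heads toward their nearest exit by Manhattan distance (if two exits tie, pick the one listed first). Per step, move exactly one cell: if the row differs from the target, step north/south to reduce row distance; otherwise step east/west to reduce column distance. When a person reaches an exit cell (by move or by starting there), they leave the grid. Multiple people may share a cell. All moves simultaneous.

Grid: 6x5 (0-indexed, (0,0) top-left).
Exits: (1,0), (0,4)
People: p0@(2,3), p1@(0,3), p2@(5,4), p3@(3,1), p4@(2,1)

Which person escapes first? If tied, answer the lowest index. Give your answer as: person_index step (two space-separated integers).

Step 1: p0:(2,3)->(1,3) | p1:(0,3)->(0,4)->EXIT | p2:(5,4)->(4,4) | p3:(3,1)->(2,1) | p4:(2,1)->(1,1)
Step 2: p0:(1,3)->(0,3) | p1:escaped | p2:(4,4)->(3,4) | p3:(2,1)->(1,1) | p4:(1,1)->(1,0)->EXIT
Step 3: p0:(0,3)->(0,4)->EXIT | p1:escaped | p2:(3,4)->(2,4) | p3:(1,1)->(1,0)->EXIT | p4:escaped
Step 4: p0:escaped | p1:escaped | p2:(2,4)->(1,4) | p3:escaped | p4:escaped
Step 5: p0:escaped | p1:escaped | p2:(1,4)->(0,4)->EXIT | p3:escaped | p4:escaped
Exit steps: [3, 1, 5, 3, 2]
First to escape: p1 at step 1

Answer: 1 1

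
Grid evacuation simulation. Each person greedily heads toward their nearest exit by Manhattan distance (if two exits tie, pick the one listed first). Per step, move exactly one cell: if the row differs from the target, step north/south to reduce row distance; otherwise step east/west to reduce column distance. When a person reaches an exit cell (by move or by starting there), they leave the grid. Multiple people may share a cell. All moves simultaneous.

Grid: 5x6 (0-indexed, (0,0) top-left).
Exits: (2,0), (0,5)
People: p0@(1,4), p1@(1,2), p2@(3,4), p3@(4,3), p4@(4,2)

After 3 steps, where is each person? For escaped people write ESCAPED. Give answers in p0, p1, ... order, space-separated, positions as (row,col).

Step 1: p0:(1,4)->(0,4) | p1:(1,2)->(2,2) | p2:(3,4)->(2,4) | p3:(4,3)->(3,3) | p4:(4,2)->(3,2)
Step 2: p0:(0,4)->(0,5)->EXIT | p1:(2,2)->(2,1) | p2:(2,4)->(1,4) | p3:(3,3)->(2,3) | p4:(3,2)->(2,2)
Step 3: p0:escaped | p1:(2,1)->(2,0)->EXIT | p2:(1,4)->(0,4) | p3:(2,3)->(2,2) | p4:(2,2)->(2,1)

ESCAPED ESCAPED (0,4) (2,2) (2,1)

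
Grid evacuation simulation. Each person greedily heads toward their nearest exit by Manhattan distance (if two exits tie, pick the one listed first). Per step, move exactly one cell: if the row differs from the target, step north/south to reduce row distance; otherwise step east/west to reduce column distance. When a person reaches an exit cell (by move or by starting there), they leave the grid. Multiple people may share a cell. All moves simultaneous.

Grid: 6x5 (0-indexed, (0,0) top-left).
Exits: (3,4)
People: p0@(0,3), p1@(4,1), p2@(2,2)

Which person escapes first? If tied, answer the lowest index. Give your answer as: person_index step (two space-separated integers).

Step 1: p0:(0,3)->(1,3) | p1:(4,1)->(3,1) | p2:(2,2)->(3,2)
Step 2: p0:(1,3)->(2,3) | p1:(3,1)->(3,2) | p2:(3,2)->(3,3)
Step 3: p0:(2,3)->(3,3) | p1:(3,2)->(3,3) | p2:(3,3)->(3,4)->EXIT
Step 4: p0:(3,3)->(3,4)->EXIT | p1:(3,3)->(3,4)->EXIT | p2:escaped
Exit steps: [4, 4, 3]
First to escape: p2 at step 3

Answer: 2 3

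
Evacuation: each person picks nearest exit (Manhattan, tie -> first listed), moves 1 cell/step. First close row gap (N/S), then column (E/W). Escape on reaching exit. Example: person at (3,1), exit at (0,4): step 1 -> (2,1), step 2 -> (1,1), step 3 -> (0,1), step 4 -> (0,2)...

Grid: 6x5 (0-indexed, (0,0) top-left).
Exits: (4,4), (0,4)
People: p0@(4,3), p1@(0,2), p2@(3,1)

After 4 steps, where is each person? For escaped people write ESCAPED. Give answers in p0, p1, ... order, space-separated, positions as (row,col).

Step 1: p0:(4,3)->(4,4)->EXIT | p1:(0,2)->(0,3) | p2:(3,1)->(4,1)
Step 2: p0:escaped | p1:(0,3)->(0,4)->EXIT | p2:(4,1)->(4,2)
Step 3: p0:escaped | p1:escaped | p2:(4,2)->(4,3)
Step 4: p0:escaped | p1:escaped | p2:(4,3)->(4,4)->EXIT

ESCAPED ESCAPED ESCAPED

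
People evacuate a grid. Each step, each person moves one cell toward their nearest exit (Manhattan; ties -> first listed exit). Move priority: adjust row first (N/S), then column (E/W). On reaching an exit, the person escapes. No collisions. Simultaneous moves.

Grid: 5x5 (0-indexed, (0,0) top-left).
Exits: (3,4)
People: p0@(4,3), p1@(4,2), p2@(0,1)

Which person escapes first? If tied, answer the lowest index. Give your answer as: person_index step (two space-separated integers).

Step 1: p0:(4,3)->(3,3) | p1:(4,2)->(3,2) | p2:(0,1)->(1,1)
Step 2: p0:(3,3)->(3,4)->EXIT | p1:(3,2)->(3,3) | p2:(1,1)->(2,1)
Step 3: p0:escaped | p1:(3,3)->(3,4)->EXIT | p2:(2,1)->(3,1)
Step 4: p0:escaped | p1:escaped | p2:(3,1)->(3,2)
Step 5: p0:escaped | p1:escaped | p2:(3,2)->(3,3)
Step 6: p0:escaped | p1:escaped | p2:(3,3)->(3,4)->EXIT
Exit steps: [2, 3, 6]
First to escape: p0 at step 2

Answer: 0 2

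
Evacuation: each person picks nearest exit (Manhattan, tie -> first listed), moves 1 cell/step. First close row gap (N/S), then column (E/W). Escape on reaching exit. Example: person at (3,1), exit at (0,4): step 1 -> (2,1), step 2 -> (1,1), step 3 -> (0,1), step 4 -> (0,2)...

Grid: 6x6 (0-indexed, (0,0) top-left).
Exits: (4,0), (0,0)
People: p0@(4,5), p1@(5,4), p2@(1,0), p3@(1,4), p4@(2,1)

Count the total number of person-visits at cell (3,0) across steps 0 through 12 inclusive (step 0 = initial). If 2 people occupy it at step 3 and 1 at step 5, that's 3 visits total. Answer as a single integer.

Answer: 0

Derivation:
Step 0: p0@(4,5) p1@(5,4) p2@(1,0) p3@(1,4) p4@(2,1) -> at (3,0): 0 [-], cum=0
Step 1: p0@(4,4) p1@(4,4) p2@ESC p3@(0,4) p4@(3,1) -> at (3,0): 0 [-], cum=0
Step 2: p0@(4,3) p1@(4,3) p2@ESC p3@(0,3) p4@(4,1) -> at (3,0): 0 [-], cum=0
Step 3: p0@(4,2) p1@(4,2) p2@ESC p3@(0,2) p4@ESC -> at (3,0): 0 [-], cum=0
Step 4: p0@(4,1) p1@(4,1) p2@ESC p3@(0,1) p4@ESC -> at (3,0): 0 [-], cum=0
Step 5: p0@ESC p1@ESC p2@ESC p3@ESC p4@ESC -> at (3,0): 0 [-], cum=0
Total visits = 0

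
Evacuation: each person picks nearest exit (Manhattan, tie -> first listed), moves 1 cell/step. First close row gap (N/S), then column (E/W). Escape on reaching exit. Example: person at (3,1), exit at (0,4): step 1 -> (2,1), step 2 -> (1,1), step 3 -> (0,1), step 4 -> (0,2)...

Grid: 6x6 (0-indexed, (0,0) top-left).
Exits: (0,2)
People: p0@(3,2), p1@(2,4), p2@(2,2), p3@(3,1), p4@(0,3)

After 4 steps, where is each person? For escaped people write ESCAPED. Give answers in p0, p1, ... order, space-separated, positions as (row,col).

Step 1: p0:(3,2)->(2,2) | p1:(2,4)->(1,4) | p2:(2,2)->(1,2) | p3:(3,1)->(2,1) | p4:(0,3)->(0,2)->EXIT
Step 2: p0:(2,2)->(1,2) | p1:(1,4)->(0,4) | p2:(1,2)->(0,2)->EXIT | p3:(2,1)->(1,1) | p4:escaped
Step 3: p0:(1,2)->(0,2)->EXIT | p1:(0,4)->(0,3) | p2:escaped | p3:(1,1)->(0,1) | p4:escaped
Step 4: p0:escaped | p1:(0,3)->(0,2)->EXIT | p2:escaped | p3:(0,1)->(0,2)->EXIT | p4:escaped

ESCAPED ESCAPED ESCAPED ESCAPED ESCAPED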